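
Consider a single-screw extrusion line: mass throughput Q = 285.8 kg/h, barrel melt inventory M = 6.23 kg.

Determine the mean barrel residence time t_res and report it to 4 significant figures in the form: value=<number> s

Q_s = Q / 3600 = 285.8 / 3600 = 0.0793889 kg/s
Mean residence time: t_res = M/Q_s = 6.23 kg / 0.0793889 kg/s = 78.4745 s

value=78.47 s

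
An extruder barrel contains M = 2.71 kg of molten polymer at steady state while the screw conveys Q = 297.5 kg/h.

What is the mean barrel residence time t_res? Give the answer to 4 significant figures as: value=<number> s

Convert throughput: Q = 297.5 kg/h = 297.5/3600 = 0.0826389 kg/s
Mean residence time: t_res = M/Q_s = 2.71 kg / 0.0826389 kg/s = 32.7933 s

value=32.79 s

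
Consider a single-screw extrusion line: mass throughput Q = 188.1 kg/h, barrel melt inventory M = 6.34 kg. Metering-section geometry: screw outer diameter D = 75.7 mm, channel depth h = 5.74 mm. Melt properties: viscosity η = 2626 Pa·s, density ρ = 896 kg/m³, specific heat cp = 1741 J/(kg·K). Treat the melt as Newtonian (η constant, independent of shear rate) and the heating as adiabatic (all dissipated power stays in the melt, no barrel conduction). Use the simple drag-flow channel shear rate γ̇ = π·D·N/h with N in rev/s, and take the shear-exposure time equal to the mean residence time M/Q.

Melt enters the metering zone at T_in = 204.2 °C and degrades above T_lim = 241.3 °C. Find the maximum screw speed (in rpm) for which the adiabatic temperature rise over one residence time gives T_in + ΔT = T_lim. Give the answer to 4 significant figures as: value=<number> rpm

Convert throughput: Q = 188.1 kg/h = 188.1/3600 = 0.05225 kg/s
Mean residence time: t_res = M/Q_s = 6.34 kg / 0.05225 kg/s = 121.34 s
D = 75.7 mm = 0.0757 m;  h = 5.74 mm = 0.00574 m
ΔT_a = T_lim − T_in = 241.3 − 204.2 = 37.1 K
γ̇_max² = ΔT_a·ρ·cp / (η·t_res) = [37.1 × 896 × 1741] / [2626 × 121.34] = 181.628 s⁻²
γ̇_max = sqrt(181.628) = 13.4769 s⁻¹
N_max = γ̇_max h / (πD) = 13.4769·0.00574/(π·0.0757) = 0.32528 rev/s → ×60 = 19.5168 rpm

value=19.52 rpm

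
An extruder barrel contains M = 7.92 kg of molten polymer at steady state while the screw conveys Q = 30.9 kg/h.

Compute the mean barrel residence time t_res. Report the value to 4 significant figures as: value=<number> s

Throughput in SI: Q_s = 30.9 kg/h ÷ 3600 s/h = 0.00858333 kg/s
Mean residence time: t_res = M/Q_s = 7.92 kg / 0.00858333 kg/s = 922.718 s

value=922.7 s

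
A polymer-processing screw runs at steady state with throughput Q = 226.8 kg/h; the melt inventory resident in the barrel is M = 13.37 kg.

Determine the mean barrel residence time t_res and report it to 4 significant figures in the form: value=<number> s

value=212.2 s

Convert throughput: Q = 226.8 kg/h = 226.8/3600 = 0.063 kg/s
t_res = M / Q_s = 13.37 ÷ 0.063 = 212.222 s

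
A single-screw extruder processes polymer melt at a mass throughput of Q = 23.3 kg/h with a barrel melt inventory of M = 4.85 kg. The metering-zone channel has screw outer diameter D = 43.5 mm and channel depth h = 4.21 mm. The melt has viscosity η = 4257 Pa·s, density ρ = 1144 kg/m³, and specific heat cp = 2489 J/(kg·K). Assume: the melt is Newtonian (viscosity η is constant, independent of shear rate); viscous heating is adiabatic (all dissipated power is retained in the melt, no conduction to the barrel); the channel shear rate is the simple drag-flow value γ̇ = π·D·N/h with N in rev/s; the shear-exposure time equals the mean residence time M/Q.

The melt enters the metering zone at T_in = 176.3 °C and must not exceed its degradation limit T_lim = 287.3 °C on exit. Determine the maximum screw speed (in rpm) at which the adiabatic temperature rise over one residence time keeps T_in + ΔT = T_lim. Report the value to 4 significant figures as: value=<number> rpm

Throughput in SI: Q_s = 23.3 kg/h ÷ 3600 s/h = 0.00647222 kg/s
t_res = M / Q_s = 4.85 / 0.00647222 = 749.356 s
D = 43.5 mm = 0.0435 m;  h = 4.21 mm = 0.00421 m
ΔT_a = T_lim − T_in = 287.3 − 176.3 = 111 K
γ̇_max² = ΔT_a·ρ·cp/(η·t_res) = 111·1144·2489/(4257·749.356) = 99.0791 s⁻²
Take the square root: γ̇_max = √(99.0791) = 9.95385 s⁻¹
N_max = γ̇_max·h / (π·D) = 9.95385 · 0.00421 / (π · 0.0435) = 0.306644 rev/s = 18.3986 rpm

value=18.40 rpm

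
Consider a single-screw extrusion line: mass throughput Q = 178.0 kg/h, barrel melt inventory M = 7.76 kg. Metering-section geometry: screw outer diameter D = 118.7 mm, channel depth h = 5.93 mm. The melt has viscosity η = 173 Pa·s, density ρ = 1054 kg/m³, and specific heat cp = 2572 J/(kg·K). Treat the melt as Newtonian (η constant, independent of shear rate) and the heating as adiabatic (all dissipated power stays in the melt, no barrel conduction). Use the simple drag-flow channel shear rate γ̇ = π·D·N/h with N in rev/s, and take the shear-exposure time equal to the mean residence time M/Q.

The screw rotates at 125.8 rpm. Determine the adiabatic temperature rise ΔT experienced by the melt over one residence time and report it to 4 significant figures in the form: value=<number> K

value=174.1 K

Q_s = Q / 3600 = 178.0 / 3600 = 0.0494444 kg/s
t_res = M / Q_s = 7.76 ÷ 0.0494444 = 156.944 s
D = 118.7 mm = 0.1187 m;  h = 5.93 mm = 0.00593 m;  N = 125.8 rpm / 60 = 2.09667 rev/s
Shear rate: γ̇ = πDN/h = π·0.1187·2.09667/0.00593 = 131.849 s⁻¹
ΔT = η·γ̇²·t_res/(ρ·cp) = [173 × 131.849² × 156.944] / [1054 × 2572] = 174.112 K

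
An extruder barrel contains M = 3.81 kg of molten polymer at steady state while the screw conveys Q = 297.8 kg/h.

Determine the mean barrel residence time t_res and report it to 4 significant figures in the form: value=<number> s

value=46.06 s

Convert throughput: Q = 297.8 kg/h = 297.8/3600 = 0.0827222 kg/s
t_res = M / Q_s = 3.81 ÷ 0.0827222 = 46.0578 s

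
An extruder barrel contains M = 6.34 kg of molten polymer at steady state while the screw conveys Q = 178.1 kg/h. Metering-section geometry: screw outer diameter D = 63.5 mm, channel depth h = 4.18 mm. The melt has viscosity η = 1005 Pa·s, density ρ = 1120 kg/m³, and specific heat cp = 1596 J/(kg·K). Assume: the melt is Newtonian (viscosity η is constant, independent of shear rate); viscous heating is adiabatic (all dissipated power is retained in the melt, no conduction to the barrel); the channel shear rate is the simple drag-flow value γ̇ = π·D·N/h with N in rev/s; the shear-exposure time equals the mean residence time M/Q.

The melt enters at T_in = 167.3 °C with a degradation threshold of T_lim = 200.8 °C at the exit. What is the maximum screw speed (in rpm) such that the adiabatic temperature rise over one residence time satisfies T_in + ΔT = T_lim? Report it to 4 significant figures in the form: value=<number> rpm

value=27.11 rpm

Throughput in SI: Q_s = 178.1 kg/h ÷ 3600 s/h = 0.0494722 kg/s
t_res = M / Q_s = 6.34 ÷ 0.0494722 = 128.153 s
Convert to metres: D = 0.0635 m, h = 0.00418 m
ΔT_a = T_lim − T_in = 200.8 − 167.3 = 33.5 K
γ̇_max² = ΔT_a·ρ·cp/(η·t_res) = 33.5·1120·1596/(1005·128.153) = 464.945 s⁻²
γ̇_max = sqrt(464.945) = 21.5626 s⁻¹
N_max = γ̇_max·h / (π·D) = 21.5626 · 0.00418 / (π · 0.0635) = 0.451808 rev/s = 27.1085 rpm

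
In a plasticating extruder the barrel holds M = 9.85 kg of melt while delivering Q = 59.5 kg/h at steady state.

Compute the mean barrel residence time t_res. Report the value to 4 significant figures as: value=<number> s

value=596.0 s

Throughput in SI: Q_s = 59.5 kg/h ÷ 3600 s/h = 0.0165278 kg/s
t_res = M / Q_s = 9.85 / 0.0165278 = 595.966 s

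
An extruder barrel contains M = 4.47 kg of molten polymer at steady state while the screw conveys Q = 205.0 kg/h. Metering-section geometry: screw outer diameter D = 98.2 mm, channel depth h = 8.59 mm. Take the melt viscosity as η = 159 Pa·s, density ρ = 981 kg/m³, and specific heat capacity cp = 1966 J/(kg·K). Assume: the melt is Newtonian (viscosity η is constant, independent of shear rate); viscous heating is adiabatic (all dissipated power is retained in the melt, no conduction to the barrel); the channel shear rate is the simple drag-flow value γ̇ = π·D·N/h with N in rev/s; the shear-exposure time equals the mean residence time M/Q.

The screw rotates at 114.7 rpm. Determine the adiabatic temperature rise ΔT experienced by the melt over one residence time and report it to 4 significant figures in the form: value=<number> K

value=30.50 K

Q_s = Q / 3600 = 205.0 / 3600 = 0.0569444 kg/s
Mean residence time: t_res = M/Q_s = 4.47 kg / 0.0569444 kg/s = 78.4976 s
Convert to SI: D = 0.0982 m, h = 0.00859 m, N = 114.7/60 = 1.91167 rev/s
γ̇ = π·D·N / h = π · 0.0982 · 1.91167 / 0.00859 = 68.6563 s⁻¹
ΔT = η·γ̇²·t_res/(ρ·cp) = [159 × 68.6563² × 78.4976] / [981 × 1966] = 30.5043 K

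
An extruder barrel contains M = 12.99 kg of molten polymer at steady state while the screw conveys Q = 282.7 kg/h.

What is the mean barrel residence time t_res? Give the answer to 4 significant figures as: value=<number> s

value=165.4 s

Throughput in SI: Q_s = 282.7 kg/h ÷ 3600 s/h = 0.0785278 kg/s
t_res = M / Q_s = 12.99 ÷ 0.0785278 = 165.419 s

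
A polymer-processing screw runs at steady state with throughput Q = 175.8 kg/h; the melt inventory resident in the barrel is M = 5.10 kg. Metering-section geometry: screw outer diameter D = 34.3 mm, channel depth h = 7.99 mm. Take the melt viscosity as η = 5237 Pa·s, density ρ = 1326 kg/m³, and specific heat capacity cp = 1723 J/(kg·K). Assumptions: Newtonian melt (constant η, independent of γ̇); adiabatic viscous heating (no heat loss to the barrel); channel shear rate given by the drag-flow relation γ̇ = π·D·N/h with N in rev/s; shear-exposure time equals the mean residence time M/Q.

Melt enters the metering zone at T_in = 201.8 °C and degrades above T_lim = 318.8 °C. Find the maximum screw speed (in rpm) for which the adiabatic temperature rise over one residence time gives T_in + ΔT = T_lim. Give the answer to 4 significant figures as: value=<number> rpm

Q_s = Q / 3600 = 175.8 / 3600 = 0.0488333 kg/s
t_res = M / Q_s = 5.10 ÷ 0.0488333 = 104.437 s
Convert to metres: D = 0.0343 m, h = 0.00799 m
Allowable rise: ΔT_a = T_lim − T_in = 318.8 − 201.8 = 117 K
γ̇_max² = ΔT_a·ρ·cp / (η·t_res) = [117 × 1326 × 1723] / [5237 × 104.437] = 488.74 s⁻²
γ̇_max = sqrt(488.74) = 22.1075 s⁻¹
N_max = γ̇_max·h / (π·D) = 22.1075 · 0.00799 / (π · 0.0343) = 1.63924 rev/s = 98.3543 rpm

value=98.35 rpm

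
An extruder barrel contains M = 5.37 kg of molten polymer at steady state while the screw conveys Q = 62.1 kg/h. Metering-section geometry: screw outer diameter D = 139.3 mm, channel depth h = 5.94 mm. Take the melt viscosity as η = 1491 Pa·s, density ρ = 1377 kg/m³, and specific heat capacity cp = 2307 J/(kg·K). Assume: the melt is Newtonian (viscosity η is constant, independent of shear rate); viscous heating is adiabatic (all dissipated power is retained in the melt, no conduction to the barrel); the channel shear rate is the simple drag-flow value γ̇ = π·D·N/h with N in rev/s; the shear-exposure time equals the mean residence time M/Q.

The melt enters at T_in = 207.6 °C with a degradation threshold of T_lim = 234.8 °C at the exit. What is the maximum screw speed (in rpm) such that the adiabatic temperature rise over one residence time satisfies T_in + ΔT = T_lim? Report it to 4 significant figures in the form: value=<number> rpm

Throughput in SI: Q_s = 62.1 kg/h ÷ 3600 s/h = 0.01725 kg/s
t_res = M / Q_s = 5.37 ÷ 0.01725 = 311.304 s
Convert to metres: D = 0.1393 m, h = 0.00594 m
Allowable rise: ΔT_a = T_lim − T_in = 234.8 − 207.6 = 27.2 K
Invert ΔT = ηγ̇²t_res/(ρcp) for γ̇: γ̇_max² = ΔT_a ρ cp / (η t_res) = 27.2·1377·2307 / (1491·311.304) = 186.161 s⁻²
Take the square root: γ̇_max = √(186.161) = 13.6441 s⁻¹
Solve γ̇ = πDN/h for N: N_max = γ̇_max·h/(π·D) = 13.6441 × 0.00594 / (π × 0.1393) = 0.185195 rev/s = 11.1117 rpm

value=11.11 rpm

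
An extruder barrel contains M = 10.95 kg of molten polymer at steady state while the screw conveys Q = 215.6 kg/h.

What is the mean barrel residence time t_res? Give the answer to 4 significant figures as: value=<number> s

Convert throughput: Q = 215.6 kg/h = 215.6/3600 = 0.0598889 kg/s
t_res = M / Q_s = 10.95 ÷ 0.0598889 = 182.839 s

value=182.8 s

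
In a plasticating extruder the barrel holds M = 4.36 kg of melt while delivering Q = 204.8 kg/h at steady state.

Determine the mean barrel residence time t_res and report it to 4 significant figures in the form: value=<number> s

Q_s = Q / 3600 = 204.8 / 3600 = 0.0568889 kg/s
Mean residence time: t_res = M/Q_s = 4.36 kg / 0.0568889 kg/s = 76.6406 s

value=76.64 s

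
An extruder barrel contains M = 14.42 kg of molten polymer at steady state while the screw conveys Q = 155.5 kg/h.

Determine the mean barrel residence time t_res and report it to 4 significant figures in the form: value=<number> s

value=333.8 s

Convert throughput: Q = 155.5 kg/h = 155.5/3600 = 0.0431944 kg/s
t_res = M / Q_s = 14.42 / 0.0431944 = 333.839 s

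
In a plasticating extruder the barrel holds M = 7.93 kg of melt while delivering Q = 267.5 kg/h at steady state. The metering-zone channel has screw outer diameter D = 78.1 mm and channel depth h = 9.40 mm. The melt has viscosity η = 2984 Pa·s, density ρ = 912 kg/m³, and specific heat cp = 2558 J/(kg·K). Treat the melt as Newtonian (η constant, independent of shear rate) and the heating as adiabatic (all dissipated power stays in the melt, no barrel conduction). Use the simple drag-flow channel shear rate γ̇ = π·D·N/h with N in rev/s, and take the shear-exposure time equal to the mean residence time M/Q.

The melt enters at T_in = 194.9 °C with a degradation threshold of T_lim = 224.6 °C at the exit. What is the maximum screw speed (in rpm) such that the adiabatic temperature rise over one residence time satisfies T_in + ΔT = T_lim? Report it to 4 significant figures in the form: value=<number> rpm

Convert throughput: Q = 267.5 kg/h = 267.5/3600 = 0.0743056 kg/s
Mean residence time: t_res = M/Q_s = 7.93 kg / 0.0743056 kg/s = 106.721 s
Convert to metres: D = 0.0781 m, h = 0.0094 m
Allowable rise: ΔT_a = T_lim − T_in = 224.6 − 194.9 = 29.7 K
γ̇_max² = ΔT_a·ρ·cp/(η·t_res) = 29.7·912·2558/(2984·106.721) = 217.571 s⁻²
Take the square root: γ̇_max = √(217.571) = 14.7503 s⁻¹
N_max = γ̇_max·h / (π·D) = 14.7503 · 0.0094 / (π · 0.0781) = 0.565103 rev/s = 33.9062 rpm

value=33.91 rpm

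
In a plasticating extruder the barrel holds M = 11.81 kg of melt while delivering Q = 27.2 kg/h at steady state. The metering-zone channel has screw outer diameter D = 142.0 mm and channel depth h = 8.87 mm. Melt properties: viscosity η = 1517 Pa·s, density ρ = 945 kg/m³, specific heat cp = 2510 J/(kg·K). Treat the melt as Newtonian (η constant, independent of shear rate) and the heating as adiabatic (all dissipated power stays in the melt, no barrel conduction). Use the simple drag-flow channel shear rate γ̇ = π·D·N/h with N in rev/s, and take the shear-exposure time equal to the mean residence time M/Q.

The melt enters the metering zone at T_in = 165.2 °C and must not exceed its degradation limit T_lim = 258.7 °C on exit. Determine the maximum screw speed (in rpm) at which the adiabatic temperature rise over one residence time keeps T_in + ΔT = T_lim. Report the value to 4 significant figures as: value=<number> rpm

Throughput in SI: Q_s = 27.2 kg/h ÷ 3600 s/h = 0.00755556 kg/s
Mean residence time: t_res = M/Q_s = 11.81 kg / 0.00755556 kg/s = 1563.09 s
Geometry in SI: D = 142.0 mm → 0.142 m, h = 8.87 mm → 0.00887 m
Allowable rise: ΔT_a = T_lim − T_in = 258.7 − 165.2 = 93.5 K
Invert ΔT = ηγ̇²t_res/(ρcp) for γ̇: γ̇_max² = ΔT_a ρ cp / (η t_res) = 93.5·945·2510 / (1517·1563.09) = 93.5294 s⁻²
γ̇_max = sqrt(93.5294) = 9.67106 s⁻¹
N_max = γ̇_max h / (πD) = 9.67106·0.00887/(π·0.142) = 0.192291 rev/s → ×60 = 11.5375 rpm

value=11.54 rpm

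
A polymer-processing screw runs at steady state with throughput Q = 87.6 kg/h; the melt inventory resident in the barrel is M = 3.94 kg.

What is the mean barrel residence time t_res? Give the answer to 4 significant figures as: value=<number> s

Convert throughput: Q = 87.6 kg/h = 87.6/3600 = 0.0243333 kg/s
Mean residence time: t_res = M/Q_s = 3.94 kg / 0.0243333 kg/s = 161.918 s

value=161.9 s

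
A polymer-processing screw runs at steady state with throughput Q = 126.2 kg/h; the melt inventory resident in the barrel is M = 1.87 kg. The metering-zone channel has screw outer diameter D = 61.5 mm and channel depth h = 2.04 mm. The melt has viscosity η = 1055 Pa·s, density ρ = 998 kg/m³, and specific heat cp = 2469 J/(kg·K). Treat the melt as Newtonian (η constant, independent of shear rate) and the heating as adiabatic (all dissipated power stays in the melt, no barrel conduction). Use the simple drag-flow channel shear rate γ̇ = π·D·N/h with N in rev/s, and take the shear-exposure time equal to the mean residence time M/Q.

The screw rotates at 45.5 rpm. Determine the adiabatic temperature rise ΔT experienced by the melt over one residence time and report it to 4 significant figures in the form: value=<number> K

value=117.8 K

Throughput in SI: Q_s = 126.2 kg/h ÷ 3600 s/h = 0.0350556 kg/s
Mean residence time: t_res = M/Q_s = 1.87 kg / 0.0350556 kg/s = 53.3439 s
Geometry in metres: D = 61.5 mm → 0.0615 m, h = 2.04 mm → 0.00204 m; screw speed N = 45.5 rpm = 0.758333 rev/s
γ̇ = π D N / h = (π)(0.0615)(0.758333) / 0.00204 = 71.8216 s⁻¹
Adiabatic rise: ΔT = η γ̇² t_res / (ρ cp) = 1055·(71.8216)²·53.3439 / (998·2469) = 117.814 K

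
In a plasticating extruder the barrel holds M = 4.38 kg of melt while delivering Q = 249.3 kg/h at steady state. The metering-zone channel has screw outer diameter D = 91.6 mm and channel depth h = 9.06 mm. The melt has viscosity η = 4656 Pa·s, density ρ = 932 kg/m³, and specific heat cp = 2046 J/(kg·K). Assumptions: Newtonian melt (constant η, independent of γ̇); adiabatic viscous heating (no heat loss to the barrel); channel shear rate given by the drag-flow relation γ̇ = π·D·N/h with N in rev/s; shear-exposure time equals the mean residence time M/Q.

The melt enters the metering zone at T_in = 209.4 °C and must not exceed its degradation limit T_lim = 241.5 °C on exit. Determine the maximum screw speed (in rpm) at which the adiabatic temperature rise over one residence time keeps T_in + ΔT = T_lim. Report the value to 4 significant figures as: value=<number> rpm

Throughput in SI: Q_s = 249.3 kg/h ÷ 3600 s/h = 0.06925 kg/s
Mean residence time: t_res = M/Q_s = 4.38 kg / 0.06925 kg/s = 63.2491 s
Convert to metres: D = 0.0916 m, h = 0.00906 m
ΔT_a = T_lim − T_in = 241.5 − 209.4 = 32.1 K
Invert ΔT = ηγ̇²t_res/(ρcp) for γ̇: γ̇_max² = ΔT_a ρ cp / (η t_res) = 32.1·932·2046 / (4656·63.2491) = 207.854 s⁻²
γ̇_max = sqrt(207.854) = 14.4172 s⁻¹
Solve γ̇ = πDN/h for N: N_max = γ̇_max·h/(π·D) = 14.4172 × 0.00906 / (π × 0.0916) = 0.453902 rev/s = 27.2341 rpm

value=27.23 rpm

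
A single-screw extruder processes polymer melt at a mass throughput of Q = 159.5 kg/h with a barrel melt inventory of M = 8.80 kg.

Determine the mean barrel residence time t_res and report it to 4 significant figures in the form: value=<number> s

Convert throughput: Q = 159.5 kg/h = 159.5/3600 = 0.0443056 kg/s
Mean residence time: t_res = M/Q_s = 8.80 kg / 0.0443056 kg/s = 198.621 s

value=198.6 s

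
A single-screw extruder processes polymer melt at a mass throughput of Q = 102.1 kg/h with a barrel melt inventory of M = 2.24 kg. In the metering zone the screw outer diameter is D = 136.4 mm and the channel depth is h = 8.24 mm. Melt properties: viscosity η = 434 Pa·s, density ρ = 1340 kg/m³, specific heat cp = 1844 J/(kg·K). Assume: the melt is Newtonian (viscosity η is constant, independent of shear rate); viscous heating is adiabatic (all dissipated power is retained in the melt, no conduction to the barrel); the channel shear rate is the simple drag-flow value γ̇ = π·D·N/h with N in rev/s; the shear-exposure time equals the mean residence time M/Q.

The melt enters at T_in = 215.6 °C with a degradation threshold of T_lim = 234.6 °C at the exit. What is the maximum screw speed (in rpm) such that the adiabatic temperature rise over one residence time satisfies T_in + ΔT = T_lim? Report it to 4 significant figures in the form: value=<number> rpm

value=42.70 rpm

Q_s = Q / 3600 = 102.1 / 3600 = 0.0283611 kg/s
Mean residence time: t_res = M/Q_s = 2.24 kg / 0.0283611 kg/s = 78.9814 s
D = 136.4 mm = 0.1364 m;  h = 8.24 mm = 0.00824 m
ΔT_a = T_lim − T_in = 234.6 − 215.6 = 19 K
γ̇_max² = ΔT_a·ρ·cp/(η·t_res) = 19·1340·1844/(434·78.9814) = 1369.63 s⁻²
γ̇_max = √1369.63 = 37.0086 s⁻¹
Solve γ̇ = πDN/h for N: N_max = γ̇_max·h/(π·D) = 37.0086 × 0.00824 / (π × 0.1364) = 0.711648 rev/s = 42.6989 rpm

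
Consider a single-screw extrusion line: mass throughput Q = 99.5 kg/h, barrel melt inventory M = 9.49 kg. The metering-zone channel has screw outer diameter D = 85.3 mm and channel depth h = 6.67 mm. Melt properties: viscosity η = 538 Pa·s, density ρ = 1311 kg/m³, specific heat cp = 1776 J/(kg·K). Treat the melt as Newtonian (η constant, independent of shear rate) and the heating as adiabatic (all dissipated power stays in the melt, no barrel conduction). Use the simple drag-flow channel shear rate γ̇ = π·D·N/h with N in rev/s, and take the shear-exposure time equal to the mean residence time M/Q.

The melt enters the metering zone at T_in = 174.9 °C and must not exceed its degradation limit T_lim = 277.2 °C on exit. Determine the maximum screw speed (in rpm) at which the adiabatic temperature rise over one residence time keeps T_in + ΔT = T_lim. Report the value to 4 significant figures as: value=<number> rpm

Throughput in SI: Q_s = 99.5 kg/h ÷ 3600 s/h = 0.0276389 kg/s
Mean residence time: t_res = M/Q_s = 9.49 kg / 0.0276389 kg/s = 343.357 s
Convert to metres: D = 0.0853 m, h = 0.00667 m
ΔT_a = T_lim − T_in = 277.2 °C − 174.9 °C = 102.3 K
γ̇_max² = ΔT_a·ρ·cp/(η·t_res) = 102.3·1311·1776/(538·343.357) = 1289.42 s⁻²
γ̇_max = √1289.42 = 35.9085 s⁻¹
N_max = γ̇_max h / (πD) = 35.9085·0.00667/(π·0.0853) = 0.893766 rev/s → ×60 = 53.6259 rpm

value=53.63 rpm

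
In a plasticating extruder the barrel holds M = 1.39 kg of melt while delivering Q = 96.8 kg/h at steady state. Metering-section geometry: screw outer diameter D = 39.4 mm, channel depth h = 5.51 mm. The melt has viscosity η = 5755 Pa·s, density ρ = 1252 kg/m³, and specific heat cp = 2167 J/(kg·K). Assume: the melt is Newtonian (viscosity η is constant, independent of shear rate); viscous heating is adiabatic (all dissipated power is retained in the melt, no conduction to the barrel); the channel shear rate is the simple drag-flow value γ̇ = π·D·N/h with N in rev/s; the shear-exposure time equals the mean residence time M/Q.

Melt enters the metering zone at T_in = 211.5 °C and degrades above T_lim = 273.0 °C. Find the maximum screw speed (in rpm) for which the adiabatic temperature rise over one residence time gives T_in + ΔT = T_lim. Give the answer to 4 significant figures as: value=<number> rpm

value=63.25 rpm

Convert throughput: Q = 96.8 kg/h = 96.8/3600 = 0.0268889 kg/s
t_res = M / Q_s = 1.39 ÷ 0.0268889 = 51.6942 s
D = 39.4 mm = 0.0394 m;  h = 5.51 mm = 0.00551 m
ΔT_a = T_lim − T_in = 273.0 − 211.5 = 61.5 K
γ̇_max² = ΔT_a·ρ·cp / (η·t_res) = [61.5 × 1252 × 2167] / [5755 × 51.6942] = 560.856 s⁻²
γ̇_max = √560.856 = 23.6824 s⁻¹
N_max = γ̇_max·h / (π·D) = 23.6824 · 0.00551 / (π · 0.0394) = 1.05422 rev/s = 63.2532 rpm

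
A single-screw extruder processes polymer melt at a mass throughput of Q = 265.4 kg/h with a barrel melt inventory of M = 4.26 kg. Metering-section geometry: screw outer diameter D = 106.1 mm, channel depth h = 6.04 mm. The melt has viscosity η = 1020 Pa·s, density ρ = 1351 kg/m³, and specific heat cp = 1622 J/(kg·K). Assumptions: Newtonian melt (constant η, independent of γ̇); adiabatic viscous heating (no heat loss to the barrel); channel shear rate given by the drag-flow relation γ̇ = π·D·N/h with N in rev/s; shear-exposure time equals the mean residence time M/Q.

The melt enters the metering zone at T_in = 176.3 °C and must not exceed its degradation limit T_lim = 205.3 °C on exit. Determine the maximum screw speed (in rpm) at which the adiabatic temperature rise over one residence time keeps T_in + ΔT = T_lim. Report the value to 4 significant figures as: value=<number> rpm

value=35.70 rpm

Convert throughput: Q = 265.4 kg/h = 265.4/3600 = 0.0737222 kg/s
t_res = M / Q_s = 4.26 / 0.0737222 = 57.7845 s
Convert to metres: D = 0.1061 m, h = 0.00604 m
ΔT_a = T_lim − T_in = 205.3 − 176.3 = 29 K
γ̇_max² = ΔT_a·ρ·cp / (η·t_res) = [29 × 1351 × 1622] / [1020 × 57.7845] = 1078.18 s⁻²
Take the square root: γ̇_max = √(1078.18) = 32.8357 s⁻¹
N_max = γ̇_max·h / (π·D) = 32.8357 · 0.00604 / (π · 0.1061) = 0.595002 rev/s = 35.7001 rpm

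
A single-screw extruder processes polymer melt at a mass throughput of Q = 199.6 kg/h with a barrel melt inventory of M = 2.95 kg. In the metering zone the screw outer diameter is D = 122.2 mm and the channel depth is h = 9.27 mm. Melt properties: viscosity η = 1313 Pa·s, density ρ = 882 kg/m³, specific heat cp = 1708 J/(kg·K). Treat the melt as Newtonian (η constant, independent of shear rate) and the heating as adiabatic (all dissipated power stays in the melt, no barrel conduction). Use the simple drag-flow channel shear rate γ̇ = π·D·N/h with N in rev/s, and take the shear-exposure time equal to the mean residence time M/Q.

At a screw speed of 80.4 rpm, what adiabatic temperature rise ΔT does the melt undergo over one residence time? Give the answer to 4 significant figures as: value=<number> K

value=142.8 K

Q_s = Q / 3600 = 199.6 / 3600 = 0.0554444 kg/s
Mean residence time: t_res = M/Q_s = 2.95 kg / 0.0554444 kg/s = 53.2064 s
Convert to SI: D = 0.1222 m, h = 0.00927 m, N = 80.4/60 = 1.34 rev/s
γ̇ = π D N / h = (π)(0.1222)(1.34) / 0.00927 = 55.494 s⁻¹
ΔT = η·γ̇²·t_res/(ρ·cp) = [1313 × 55.494² × 53.2064] / [882 × 1708] = 142.812 K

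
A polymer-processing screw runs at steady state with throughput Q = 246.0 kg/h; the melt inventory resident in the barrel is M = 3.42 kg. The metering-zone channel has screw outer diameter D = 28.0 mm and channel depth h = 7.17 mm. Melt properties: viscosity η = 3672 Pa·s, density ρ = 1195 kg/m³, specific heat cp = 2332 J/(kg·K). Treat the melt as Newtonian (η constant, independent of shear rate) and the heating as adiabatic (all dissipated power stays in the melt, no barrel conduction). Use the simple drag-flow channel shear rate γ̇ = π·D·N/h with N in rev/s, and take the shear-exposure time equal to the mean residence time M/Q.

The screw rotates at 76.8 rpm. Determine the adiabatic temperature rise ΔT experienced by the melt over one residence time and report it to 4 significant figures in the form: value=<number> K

value=16.26 K

Throughput in SI: Q_s = 246.0 kg/h ÷ 3600 s/h = 0.0683333 kg/s
t_res = M / Q_s = 3.42 / 0.0683333 = 50.0488 s
D = 28.0 mm = 0.028 m;  h = 7.17 mm = 0.00717 m;  N = 76.8 rpm / 60 = 1.28 rev/s
Shear rate: γ̇ = πDN/h = π·0.028·1.28/0.00717 = 15.7036 s⁻¹
Adiabatic rise: ΔT = η γ̇² t_res / (ρ cp) = 3672·(15.7036)²·50.0488 / (1195·2332) = 16.2629 K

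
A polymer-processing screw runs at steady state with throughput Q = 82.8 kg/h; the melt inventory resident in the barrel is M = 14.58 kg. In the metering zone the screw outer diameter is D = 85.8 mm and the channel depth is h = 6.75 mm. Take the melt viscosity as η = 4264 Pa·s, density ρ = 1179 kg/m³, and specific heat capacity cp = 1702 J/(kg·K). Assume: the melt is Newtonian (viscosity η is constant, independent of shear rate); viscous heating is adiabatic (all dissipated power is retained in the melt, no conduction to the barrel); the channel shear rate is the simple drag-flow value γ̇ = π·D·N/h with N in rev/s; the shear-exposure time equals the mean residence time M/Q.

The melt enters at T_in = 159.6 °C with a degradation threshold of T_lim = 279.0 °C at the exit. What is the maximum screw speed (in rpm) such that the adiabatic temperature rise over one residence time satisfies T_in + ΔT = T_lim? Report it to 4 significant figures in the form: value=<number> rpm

Convert throughput: Q = 82.8 kg/h = 82.8/3600 = 0.023 kg/s
t_res = M / Q_s = 14.58 / 0.023 = 633.913 s
D = 85.8 mm = 0.0858 m;  h = 6.75 mm = 0.00675 m
Allowable rise: ΔT_a = T_lim − T_in = 279.0 − 159.6 = 119.4 K
Invert ΔT = ηγ̇²t_res/(ρcp) for γ̇: γ̇_max² = ΔT_a ρ cp / (η t_res) = 119.4·1179·1702 / (4264·633.913) = 88.6402 s⁻²
Take the square root: γ̇_max = √(88.6402) = 9.41489 s⁻¹
N_max = γ̇_max·h / (π·D) = 9.41489 · 0.00675 / (π · 0.0858) = 0.235766 rev/s = 14.146 rpm

value=14.15 rpm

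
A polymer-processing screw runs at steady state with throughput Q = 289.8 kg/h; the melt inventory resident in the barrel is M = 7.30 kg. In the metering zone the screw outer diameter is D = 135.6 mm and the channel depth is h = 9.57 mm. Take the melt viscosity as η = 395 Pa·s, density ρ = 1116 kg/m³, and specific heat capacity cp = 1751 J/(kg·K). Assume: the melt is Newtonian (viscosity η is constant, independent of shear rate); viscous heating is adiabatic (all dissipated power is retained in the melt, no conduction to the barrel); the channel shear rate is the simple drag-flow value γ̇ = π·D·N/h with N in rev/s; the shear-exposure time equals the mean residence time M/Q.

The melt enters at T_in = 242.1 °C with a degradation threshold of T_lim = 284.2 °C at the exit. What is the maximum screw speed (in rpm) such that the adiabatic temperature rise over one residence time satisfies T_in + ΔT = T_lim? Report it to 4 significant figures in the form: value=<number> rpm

value=64.60 rpm

Convert throughput: Q = 289.8 kg/h = 289.8/3600 = 0.0805 kg/s
Mean residence time: t_res = M/Q_s = 7.30 kg / 0.0805 kg/s = 90.6832 s
Geometry in SI: D = 135.6 mm → 0.1356 m, h = 9.57 mm → 0.00957 m
Allowable rise: ΔT_a = T_lim − T_in = 284.2 − 242.1 = 42.1 K
Invert ΔT = ηγ̇²t_res/(ρcp) for γ̇: γ̇_max² = ΔT_a ρ cp / (η t_res) = 42.1·1116·1751 / (395·90.6832) = 2296.72 s⁻²
Take the square root: γ̇_max = √(2296.72) = 47.9241 s⁻¹
N_max = γ̇_max h / (πD) = 47.9241·0.00957/(π·0.1356) = 1.07661 rev/s → ×60 = 64.5963 rpm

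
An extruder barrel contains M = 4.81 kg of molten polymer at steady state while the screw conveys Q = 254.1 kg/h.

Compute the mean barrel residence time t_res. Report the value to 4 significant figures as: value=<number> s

value=68.15 s

Convert throughput: Q = 254.1 kg/h = 254.1/3600 = 0.0705833 kg/s
Mean residence time: t_res = M/Q_s = 4.81 kg / 0.0705833 kg/s = 68.1464 s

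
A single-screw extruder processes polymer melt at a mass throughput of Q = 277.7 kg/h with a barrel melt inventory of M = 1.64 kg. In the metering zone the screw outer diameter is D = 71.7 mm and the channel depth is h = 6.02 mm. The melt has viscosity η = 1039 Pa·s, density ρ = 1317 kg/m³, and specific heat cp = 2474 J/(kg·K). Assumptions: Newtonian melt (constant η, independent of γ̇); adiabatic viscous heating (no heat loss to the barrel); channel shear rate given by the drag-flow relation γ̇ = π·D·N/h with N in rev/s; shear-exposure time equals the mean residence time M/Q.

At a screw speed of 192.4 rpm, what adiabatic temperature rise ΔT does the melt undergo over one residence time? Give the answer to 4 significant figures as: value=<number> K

Throughput in SI: Q_s = 277.7 kg/h ÷ 3600 s/h = 0.0771389 kg/s
t_res = M / Q_s = 1.64 ÷ 0.0771389 = 21.2604 s
D = 71.7 mm = 0.0717 m;  h = 6.02 mm = 0.00602 m;  N = 192.4 rpm / 60 = 3.20667 rev/s
γ̇ = π·D·N / h = π · 0.0717 · 3.20667 / 0.00602 = 119.985 s⁻¹
ΔT = η·γ̇²·t_res/(ρ·cp) = [1039 × 119.985² × 21.2604] / [1317 × 2474] = 97.6008 K

value=97.60 K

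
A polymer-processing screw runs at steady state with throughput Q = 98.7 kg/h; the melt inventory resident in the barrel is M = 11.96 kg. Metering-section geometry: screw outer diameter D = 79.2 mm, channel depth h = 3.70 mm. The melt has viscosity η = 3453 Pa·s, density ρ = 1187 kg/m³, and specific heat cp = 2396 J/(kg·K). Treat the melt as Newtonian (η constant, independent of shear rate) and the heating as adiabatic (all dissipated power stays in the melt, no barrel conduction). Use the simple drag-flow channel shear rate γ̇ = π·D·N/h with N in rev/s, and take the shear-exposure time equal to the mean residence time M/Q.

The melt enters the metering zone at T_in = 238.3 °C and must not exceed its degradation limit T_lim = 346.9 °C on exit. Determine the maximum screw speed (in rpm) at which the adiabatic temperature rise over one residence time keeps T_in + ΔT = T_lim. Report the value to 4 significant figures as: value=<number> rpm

value=12.78 rpm

Q_s = Q / 3600 = 98.7 / 3600 = 0.0274167 kg/s
t_res = M / Q_s = 11.96 ÷ 0.0274167 = 436.231 s
Convert to metres: D = 0.0792 m, h = 0.0037 m
ΔT_a = T_lim − T_in = 346.9 − 238.3 = 108.6 K
γ̇_max² = ΔT_a·ρ·cp/(η·t_res) = 108.6·1187·2396/(3453·436.231) = 205.047 s⁻²
γ̇_max = sqrt(205.047) = 14.3195 s⁻¹
Solve γ̇ = πDN/h for N: N_max = γ̇_max·h/(π·D) = 14.3195 × 0.0037 / (π × 0.0792) = 0.212938 rev/s = 12.7763 rpm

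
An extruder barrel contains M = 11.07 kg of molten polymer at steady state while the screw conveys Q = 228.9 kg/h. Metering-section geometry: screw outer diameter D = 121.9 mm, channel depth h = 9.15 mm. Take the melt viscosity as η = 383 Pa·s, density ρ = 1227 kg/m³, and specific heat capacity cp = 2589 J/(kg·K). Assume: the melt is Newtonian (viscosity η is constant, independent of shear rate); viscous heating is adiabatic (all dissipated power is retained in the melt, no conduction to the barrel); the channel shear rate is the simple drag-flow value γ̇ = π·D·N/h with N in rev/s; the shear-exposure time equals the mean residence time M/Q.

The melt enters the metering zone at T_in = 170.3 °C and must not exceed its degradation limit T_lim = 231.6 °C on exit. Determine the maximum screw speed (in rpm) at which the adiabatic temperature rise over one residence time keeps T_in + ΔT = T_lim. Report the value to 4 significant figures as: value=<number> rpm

value=77.47 rpm

Convert throughput: Q = 228.9 kg/h = 228.9/3600 = 0.0635833 kg/s
t_res = M / Q_s = 11.07 / 0.0635833 = 174.102 s
Geometry in SI: D = 121.9 mm → 0.1219 m, h = 9.15 mm → 0.00915 m
ΔT_a = T_lim − T_in = 231.6 − 170.3 = 61.3 K
Invert ΔT = ηγ̇²t_res/(ρcp) for γ̇: γ̇_max² = ΔT_a ρ cp / (η t_res) = 61.3·1227·2589 / (383·174.102) = 2920.34 s⁻²
Take the square root: γ̇_max = √(2920.34) = 54.0402 s⁻¹
Solve γ̇ = πDN/h for N: N_max = γ̇_max·h/(π·D) = 54.0402 × 0.00915 / (π × 0.1219) = 1.29117 rev/s = 77.4704 rpm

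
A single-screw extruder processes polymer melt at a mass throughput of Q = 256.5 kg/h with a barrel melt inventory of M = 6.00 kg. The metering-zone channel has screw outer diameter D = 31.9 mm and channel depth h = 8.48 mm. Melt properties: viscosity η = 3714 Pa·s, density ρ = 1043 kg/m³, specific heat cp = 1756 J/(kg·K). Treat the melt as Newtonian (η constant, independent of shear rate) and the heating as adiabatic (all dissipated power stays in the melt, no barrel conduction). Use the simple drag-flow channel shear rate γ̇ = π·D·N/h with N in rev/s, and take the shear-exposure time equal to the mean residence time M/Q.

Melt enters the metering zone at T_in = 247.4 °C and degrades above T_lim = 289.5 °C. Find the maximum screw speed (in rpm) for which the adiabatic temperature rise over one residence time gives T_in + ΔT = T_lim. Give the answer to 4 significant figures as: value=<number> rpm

value=79.72 rpm

Q_s = Q / 3600 = 256.5 / 3600 = 0.07125 kg/s
t_res = M / Q_s = 6.00 ÷ 0.07125 = 84.2105 s
Convert to metres: D = 0.0319 m, h = 0.00848 m
Allowable rise: ΔT_a = T_lim − T_in = 289.5 − 247.4 = 42.1 K
γ̇_max² = ΔT_a·ρ·cp/(η·t_res) = 42.1·1043·1756/(3714·84.2105) = 246.537 s⁻²
γ̇_max = √246.537 = 15.7015 s⁻¹
N_max = γ̇_max h / (πD) = 15.7015·0.00848/(π·0.0319) = 1.32861 rev/s → ×60 = 79.7164 rpm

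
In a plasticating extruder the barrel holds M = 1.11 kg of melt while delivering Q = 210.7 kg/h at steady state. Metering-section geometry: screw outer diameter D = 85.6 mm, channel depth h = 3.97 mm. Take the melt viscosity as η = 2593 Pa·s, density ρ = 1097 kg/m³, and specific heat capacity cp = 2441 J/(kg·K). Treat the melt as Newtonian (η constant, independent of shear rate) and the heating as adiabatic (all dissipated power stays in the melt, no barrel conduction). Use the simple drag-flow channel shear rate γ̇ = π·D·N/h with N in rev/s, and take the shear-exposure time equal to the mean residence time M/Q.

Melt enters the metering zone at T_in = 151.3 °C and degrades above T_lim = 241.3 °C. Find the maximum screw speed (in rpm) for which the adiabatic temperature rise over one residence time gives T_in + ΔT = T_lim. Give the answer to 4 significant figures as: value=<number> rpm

value=62.01 rpm

Convert throughput: Q = 210.7 kg/h = 210.7/3600 = 0.0585278 kg/s
Mean residence time: t_res = M/Q_s = 1.11 kg / 0.0585278 kg/s = 18.9654 s
D = 85.6 mm = 0.0856 m;  h = 3.97 mm = 0.00397 m
ΔT_a = T_lim − T_in = 241.3 − 151.3 = 90 K
γ̇_max² = ΔT_a·ρ·cp/(η·t_res) = 90·1097·2441/(2593·18.9654) = 4900.65 s⁻²
γ̇_max = √4900.65 = 70.0046 s⁻¹
Solve γ̇ = πDN/h for N: N_max = γ̇_max·h/(π·D) = 70.0046 × 0.00397 / (π × 0.0856) = 1.03346 rev/s = 62.0076 rpm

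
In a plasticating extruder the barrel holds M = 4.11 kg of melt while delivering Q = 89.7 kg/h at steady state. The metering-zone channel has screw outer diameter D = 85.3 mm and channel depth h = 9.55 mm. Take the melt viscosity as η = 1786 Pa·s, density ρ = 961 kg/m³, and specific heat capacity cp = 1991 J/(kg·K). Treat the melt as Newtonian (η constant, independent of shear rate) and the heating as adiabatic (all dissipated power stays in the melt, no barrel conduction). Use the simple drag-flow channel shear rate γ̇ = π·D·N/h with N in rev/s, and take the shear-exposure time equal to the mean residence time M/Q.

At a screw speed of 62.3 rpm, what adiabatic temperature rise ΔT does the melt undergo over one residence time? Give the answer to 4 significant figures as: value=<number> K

Throughput in SI: Q_s = 89.7 kg/h ÷ 3600 s/h = 0.0249167 kg/s
Mean residence time: t_res = M/Q_s = 4.11 kg / 0.0249167 kg/s = 164.95 s
Convert to SI: D = 0.0853 m, h = 0.00955 m, N = 62.3/60 = 1.03833 rev/s
γ̇ = π·D·N / h = π · 0.0853 · 1.03833 / 0.00955 = 29.1362 s⁻¹
ΔT = η·γ̇²·t_res / (ρ·cp) = 1786 · (29.1362)² · 164.95 / (961 · 1991) = 130.708 K

value=130.7 K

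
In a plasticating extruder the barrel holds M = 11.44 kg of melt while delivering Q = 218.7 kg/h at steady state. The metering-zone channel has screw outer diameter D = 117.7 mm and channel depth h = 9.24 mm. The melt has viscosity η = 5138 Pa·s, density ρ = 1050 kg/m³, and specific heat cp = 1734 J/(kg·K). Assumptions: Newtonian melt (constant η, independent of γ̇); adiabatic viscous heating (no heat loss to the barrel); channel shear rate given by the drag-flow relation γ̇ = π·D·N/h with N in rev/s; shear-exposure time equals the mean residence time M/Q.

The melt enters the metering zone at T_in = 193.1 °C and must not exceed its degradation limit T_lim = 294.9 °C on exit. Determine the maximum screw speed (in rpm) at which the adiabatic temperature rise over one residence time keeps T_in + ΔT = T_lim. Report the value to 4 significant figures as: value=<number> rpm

value=20.75 rpm

Throughput in SI: Q_s = 218.7 kg/h ÷ 3600 s/h = 0.06075 kg/s
t_res = M / Q_s = 11.44 ÷ 0.06075 = 188.313 s
Geometry in SI: D = 117.7 mm → 0.1177 m, h = 9.24 mm → 0.00924 m
ΔT_a = T_lim − T_in = 294.9 − 193.1 = 101.8 K
γ̇_max² = ΔT_a·ρ·cp / (η·t_res) = [101.8 × 1050 × 1734] / [5138 × 188.313] = 191.563 s⁻²
Take the square root: γ̇_max = √(191.563) = 13.8406 s⁻¹
N_max = γ̇_max h / (πD) = 13.8406·0.00924/(π·0.1177) = 0.345861 rev/s → ×60 = 20.7517 rpm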